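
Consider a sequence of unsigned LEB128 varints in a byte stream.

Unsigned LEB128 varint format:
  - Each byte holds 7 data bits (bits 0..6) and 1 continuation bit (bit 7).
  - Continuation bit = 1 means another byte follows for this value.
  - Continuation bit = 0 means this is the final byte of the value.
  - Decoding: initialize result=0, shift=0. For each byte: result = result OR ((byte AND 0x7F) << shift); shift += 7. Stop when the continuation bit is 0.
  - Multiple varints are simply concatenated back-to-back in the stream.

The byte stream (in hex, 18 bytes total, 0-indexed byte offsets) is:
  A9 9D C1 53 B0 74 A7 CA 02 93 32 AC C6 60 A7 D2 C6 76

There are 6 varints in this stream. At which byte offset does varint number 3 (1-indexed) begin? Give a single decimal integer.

  byte[0]=0xA9 cont=1 payload=0x29=41: acc |= 41<<0 -> acc=41 shift=7
  byte[1]=0x9D cont=1 payload=0x1D=29: acc |= 29<<7 -> acc=3753 shift=14
  byte[2]=0xC1 cont=1 payload=0x41=65: acc |= 65<<14 -> acc=1068713 shift=21
  byte[3]=0x53 cont=0 payload=0x53=83: acc |= 83<<21 -> acc=175132329 shift=28 [end]
Varint 1: bytes[0:4] = A9 9D C1 53 -> value 175132329 (4 byte(s))
  byte[4]=0xB0 cont=1 payload=0x30=48: acc |= 48<<0 -> acc=48 shift=7
  byte[5]=0x74 cont=0 payload=0x74=116: acc |= 116<<7 -> acc=14896 shift=14 [end]
Varint 2: bytes[4:6] = B0 74 -> value 14896 (2 byte(s))
  byte[6]=0xA7 cont=1 payload=0x27=39: acc |= 39<<0 -> acc=39 shift=7
  byte[7]=0xCA cont=1 payload=0x4A=74: acc |= 74<<7 -> acc=9511 shift=14
  byte[8]=0x02 cont=0 payload=0x02=2: acc |= 2<<14 -> acc=42279 shift=21 [end]
Varint 3: bytes[6:9] = A7 CA 02 -> value 42279 (3 byte(s))
  byte[9]=0x93 cont=1 payload=0x13=19: acc |= 19<<0 -> acc=19 shift=7
  byte[10]=0x32 cont=0 payload=0x32=50: acc |= 50<<7 -> acc=6419 shift=14 [end]
Varint 4: bytes[9:11] = 93 32 -> value 6419 (2 byte(s))
  byte[11]=0xAC cont=1 payload=0x2C=44: acc |= 44<<0 -> acc=44 shift=7
  byte[12]=0xC6 cont=1 payload=0x46=70: acc |= 70<<7 -> acc=9004 shift=14
  byte[13]=0x60 cont=0 payload=0x60=96: acc |= 96<<14 -> acc=1581868 shift=21 [end]
Varint 5: bytes[11:14] = AC C6 60 -> value 1581868 (3 byte(s))
  byte[14]=0xA7 cont=1 payload=0x27=39: acc |= 39<<0 -> acc=39 shift=7
  byte[15]=0xD2 cont=1 payload=0x52=82: acc |= 82<<7 -> acc=10535 shift=14
  byte[16]=0xC6 cont=1 payload=0x46=70: acc |= 70<<14 -> acc=1157415 shift=21
  byte[17]=0x76 cont=0 payload=0x76=118: acc |= 118<<21 -> acc=248621351 shift=28 [end]
Varint 6: bytes[14:18] = A7 D2 C6 76 -> value 248621351 (4 byte(s))

Answer: 6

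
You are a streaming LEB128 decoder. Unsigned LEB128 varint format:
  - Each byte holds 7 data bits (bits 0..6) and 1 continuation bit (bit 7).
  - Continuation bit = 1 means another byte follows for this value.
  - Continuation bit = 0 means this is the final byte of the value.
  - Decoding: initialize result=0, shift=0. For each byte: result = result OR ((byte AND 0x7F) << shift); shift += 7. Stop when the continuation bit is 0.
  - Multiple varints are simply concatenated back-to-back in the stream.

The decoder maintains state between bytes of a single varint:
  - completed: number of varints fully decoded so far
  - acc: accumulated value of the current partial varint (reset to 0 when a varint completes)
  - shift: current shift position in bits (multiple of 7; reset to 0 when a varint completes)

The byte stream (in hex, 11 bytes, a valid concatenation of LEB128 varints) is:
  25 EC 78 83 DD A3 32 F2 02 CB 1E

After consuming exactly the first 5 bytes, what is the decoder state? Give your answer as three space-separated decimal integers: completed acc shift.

Answer: 2 11907 14

Derivation:
byte[0]=0x25 cont=0 payload=0x25: varint #1 complete (value=37); reset -> completed=1 acc=0 shift=0
byte[1]=0xEC cont=1 payload=0x6C: acc |= 108<<0 -> completed=1 acc=108 shift=7
byte[2]=0x78 cont=0 payload=0x78: varint #2 complete (value=15468); reset -> completed=2 acc=0 shift=0
byte[3]=0x83 cont=1 payload=0x03: acc |= 3<<0 -> completed=2 acc=3 shift=7
byte[4]=0xDD cont=1 payload=0x5D: acc |= 93<<7 -> completed=2 acc=11907 shift=14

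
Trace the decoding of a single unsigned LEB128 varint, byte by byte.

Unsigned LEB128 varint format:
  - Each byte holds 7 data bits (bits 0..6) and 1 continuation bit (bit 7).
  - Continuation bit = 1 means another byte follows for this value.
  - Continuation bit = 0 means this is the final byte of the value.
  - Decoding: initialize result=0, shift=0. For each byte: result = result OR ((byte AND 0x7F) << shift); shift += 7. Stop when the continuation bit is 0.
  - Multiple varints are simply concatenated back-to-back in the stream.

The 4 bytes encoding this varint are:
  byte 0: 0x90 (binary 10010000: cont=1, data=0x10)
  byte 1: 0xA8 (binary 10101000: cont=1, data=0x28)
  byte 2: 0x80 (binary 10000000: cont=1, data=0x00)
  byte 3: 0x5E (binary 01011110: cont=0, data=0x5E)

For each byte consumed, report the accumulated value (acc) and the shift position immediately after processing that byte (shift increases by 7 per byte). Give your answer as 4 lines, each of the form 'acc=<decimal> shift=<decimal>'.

byte 0=0x90: payload=0x10=16, contrib = 16<<0 = 16; acc -> 16, shift -> 7
byte 1=0xA8: payload=0x28=40, contrib = 40<<7 = 5120; acc -> 5136, shift -> 14
byte 2=0x80: payload=0x00=0, contrib = 0<<14 = 0; acc -> 5136, shift -> 21
byte 3=0x5E: payload=0x5E=94, contrib = 94<<21 = 197132288; acc -> 197137424, shift -> 28

Answer: acc=16 shift=7
acc=5136 shift=14
acc=5136 shift=21
acc=197137424 shift=28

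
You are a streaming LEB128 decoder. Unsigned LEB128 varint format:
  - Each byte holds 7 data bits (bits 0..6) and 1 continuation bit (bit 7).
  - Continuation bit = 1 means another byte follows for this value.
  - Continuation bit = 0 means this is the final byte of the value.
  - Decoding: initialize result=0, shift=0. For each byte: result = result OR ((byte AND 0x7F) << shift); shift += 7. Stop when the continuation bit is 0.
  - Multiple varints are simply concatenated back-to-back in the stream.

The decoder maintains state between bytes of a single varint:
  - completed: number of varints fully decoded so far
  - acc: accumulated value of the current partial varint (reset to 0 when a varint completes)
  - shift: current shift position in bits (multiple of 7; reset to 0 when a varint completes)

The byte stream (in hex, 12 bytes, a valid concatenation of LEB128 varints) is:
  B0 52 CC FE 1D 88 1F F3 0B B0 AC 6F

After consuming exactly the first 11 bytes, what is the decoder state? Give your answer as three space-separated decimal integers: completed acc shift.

Answer: 4 5680 14

Derivation:
byte[0]=0xB0 cont=1 payload=0x30: acc |= 48<<0 -> completed=0 acc=48 shift=7
byte[1]=0x52 cont=0 payload=0x52: varint #1 complete (value=10544); reset -> completed=1 acc=0 shift=0
byte[2]=0xCC cont=1 payload=0x4C: acc |= 76<<0 -> completed=1 acc=76 shift=7
byte[3]=0xFE cont=1 payload=0x7E: acc |= 126<<7 -> completed=1 acc=16204 shift=14
byte[4]=0x1D cont=0 payload=0x1D: varint #2 complete (value=491340); reset -> completed=2 acc=0 shift=0
byte[5]=0x88 cont=1 payload=0x08: acc |= 8<<0 -> completed=2 acc=8 shift=7
byte[6]=0x1F cont=0 payload=0x1F: varint #3 complete (value=3976); reset -> completed=3 acc=0 shift=0
byte[7]=0xF3 cont=1 payload=0x73: acc |= 115<<0 -> completed=3 acc=115 shift=7
byte[8]=0x0B cont=0 payload=0x0B: varint #4 complete (value=1523); reset -> completed=4 acc=0 shift=0
byte[9]=0xB0 cont=1 payload=0x30: acc |= 48<<0 -> completed=4 acc=48 shift=7
byte[10]=0xAC cont=1 payload=0x2C: acc |= 44<<7 -> completed=4 acc=5680 shift=14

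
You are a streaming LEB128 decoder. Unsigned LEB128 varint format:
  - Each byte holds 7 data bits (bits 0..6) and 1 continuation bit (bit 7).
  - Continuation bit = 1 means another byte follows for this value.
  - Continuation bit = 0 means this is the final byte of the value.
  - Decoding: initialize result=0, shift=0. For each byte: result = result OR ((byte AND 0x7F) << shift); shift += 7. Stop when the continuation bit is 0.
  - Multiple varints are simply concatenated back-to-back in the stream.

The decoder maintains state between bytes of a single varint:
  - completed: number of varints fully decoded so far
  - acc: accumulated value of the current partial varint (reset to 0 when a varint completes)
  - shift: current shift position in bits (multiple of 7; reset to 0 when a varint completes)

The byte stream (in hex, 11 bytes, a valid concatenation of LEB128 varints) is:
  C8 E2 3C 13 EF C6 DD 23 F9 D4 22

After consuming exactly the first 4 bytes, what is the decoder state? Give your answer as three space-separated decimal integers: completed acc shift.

Answer: 2 0 0

Derivation:
byte[0]=0xC8 cont=1 payload=0x48: acc |= 72<<0 -> completed=0 acc=72 shift=7
byte[1]=0xE2 cont=1 payload=0x62: acc |= 98<<7 -> completed=0 acc=12616 shift=14
byte[2]=0x3C cont=0 payload=0x3C: varint #1 complete (value=995656); reset -> completed=1 acc=0 shift=0
byte[3]=0x13 cont=0 payload=0x13: varint #2 complete (value=19); reset -> completed=2 acc=0 shift=0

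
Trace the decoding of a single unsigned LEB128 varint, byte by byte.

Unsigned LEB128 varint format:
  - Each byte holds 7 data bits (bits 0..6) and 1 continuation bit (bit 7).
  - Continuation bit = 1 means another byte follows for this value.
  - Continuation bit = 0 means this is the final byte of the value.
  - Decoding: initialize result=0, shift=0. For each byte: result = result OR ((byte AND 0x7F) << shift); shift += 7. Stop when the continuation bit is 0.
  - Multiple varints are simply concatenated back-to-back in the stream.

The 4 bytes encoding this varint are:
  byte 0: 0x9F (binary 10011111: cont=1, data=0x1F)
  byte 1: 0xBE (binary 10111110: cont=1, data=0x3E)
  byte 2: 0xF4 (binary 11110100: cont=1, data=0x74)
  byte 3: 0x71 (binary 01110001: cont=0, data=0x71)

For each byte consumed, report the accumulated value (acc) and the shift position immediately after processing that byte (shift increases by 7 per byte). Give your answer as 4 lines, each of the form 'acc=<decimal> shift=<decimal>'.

byte 0=0x9F: payload=0x1F=31, contrib = 31<<0 = 31; acc -> 31, shift -> 7
byte 1=0xBE: payload=0x3E=62, contrib = 62<<7 = 7936; acc -> 7967, shift -> 14
byte 2=0xF4: payload=0x74=116, contrib = 116<<14 = 1900544; acc -> 1908511, shift -> 21
byte 3=0x71: payload=0x71=113, contrib = 113<<21 = 236978176; acc -> 238886687, shift -> 28

Answer: acc=31 shift=7
acc=7967 shift=14
acc=1908511 shift=21
acc=238886687 shift=28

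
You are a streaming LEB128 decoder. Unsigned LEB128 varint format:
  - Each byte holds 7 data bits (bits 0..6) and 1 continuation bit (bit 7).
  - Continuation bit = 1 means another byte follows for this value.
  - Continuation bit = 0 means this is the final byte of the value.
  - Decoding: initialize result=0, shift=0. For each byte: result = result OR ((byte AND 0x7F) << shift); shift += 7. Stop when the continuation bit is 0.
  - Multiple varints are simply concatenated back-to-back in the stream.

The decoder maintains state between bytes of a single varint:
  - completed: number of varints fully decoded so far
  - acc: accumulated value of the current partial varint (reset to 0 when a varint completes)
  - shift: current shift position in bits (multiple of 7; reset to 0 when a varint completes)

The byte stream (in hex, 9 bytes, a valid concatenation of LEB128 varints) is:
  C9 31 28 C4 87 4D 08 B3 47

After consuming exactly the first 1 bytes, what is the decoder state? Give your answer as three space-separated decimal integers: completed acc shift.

Answer: 0 73 7

Derivation:
byte[0]=0xC9 cont=1 payload=0x49: acc |= 73<<0 -> completed=0 acc=73 shift=7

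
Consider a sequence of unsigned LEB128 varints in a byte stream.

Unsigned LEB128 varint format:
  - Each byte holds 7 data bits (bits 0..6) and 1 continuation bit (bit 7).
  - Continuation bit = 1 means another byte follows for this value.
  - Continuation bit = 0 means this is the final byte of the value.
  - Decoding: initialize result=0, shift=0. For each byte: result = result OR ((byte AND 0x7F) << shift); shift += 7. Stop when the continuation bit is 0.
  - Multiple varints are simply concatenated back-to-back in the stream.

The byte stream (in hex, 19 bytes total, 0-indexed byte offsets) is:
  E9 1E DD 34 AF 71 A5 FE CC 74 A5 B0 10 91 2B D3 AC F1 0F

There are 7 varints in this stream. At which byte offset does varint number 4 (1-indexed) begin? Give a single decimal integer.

Answer: 6

Derivation:
  byte[0]=0xE9 cont=1 payload=0x69=105: acc |= 105<<0 -> acc=105 shift=7
  byte[1]=0x1E cont=0 payload=0x1E=30: acc |= 30<<7 -> acc=3945 shift=14 [end]
Varint 1: bytes[0:2] = E9 1E -> value 3945 (2 byte(s))
  byte[2]=0xDD cont=1 payload=0x5D=93: acc |= 93<<0 -> acc=93 shift=7
  byte[3]=0x34 cont=0 payload=0x34=52: acc |= 52<<7 -> acc=6749 shift=14 [end]
Varint 2: bytes[2:4] = DD 34 -> value 6749 (2 byte(s))
  byte[4]=0xAF cont=1 payload=0x2F=47: acc |= 47<<0 -> acc=47 shift=7
  byte[5]=0x71 cont=0 payload=0x71=113: acc |= 113<<7 -> acc=14511 shift=14 [end]
Varint 3: bytes[4:6] = AF 71 -> value 14511 (2 byte(s))
  byte[6]=0xA5 cont=1 payload=0x25=37: acc |= 37<<0 -> acc=37 shift=7
  byte[7]=0xFE cont=1 payload=0x7E=126: acc |= 126<<7 -> acc=16165 shift=14
  byte[8]=0xCC cont=1 payload=0x4C=76: acc |= 76<<14 -> acc=1261349 shift=21
  byte[9]=0x74 cont=0 payload=0x74=116: acc |= 116<<21 -> acc=244530981 shift=28 [end]
Varint 4: bytes[6:10] = A5 FE CC 74 -> value 244530981 (4 byte(s))
  byte[10]=0xA5 cont=1 payload=0x25=37: acc |= 37<<0 -> acc=37 shift=7
  byte[11]=0xB0 cont=1 payload=0x30=48: acc |= 48<<7 -> acc=6181 shift=14
  byte[12]=0x10 cont=0 payload=0x10=16: acc |= 16<<14 -> acc=268325 shift=21 [end]
Varint 5: bytes[10:13] = A5 B0 10 -> value 268325 (3 byte(s))
  byte[13]=0x91 cont=1 payload=0x11=17: acc |= 17<<0 -> acc=17 shift=7
  byte[14]=0x2B cont=0 payload=0x2B=43: acc |= 43<<7 -> acc=5521 shift=14 [end]
Varint 6: bytes[13:15] = 91 2B -> value 5521 (2 byte(s))
  byte[15]=0xD3 cont=1 payload=0x53=83: acc |= 83<<0 -> acc=83 shift=7
  byte[16]=0xAC cont=1 payload=0x2C=44: acc |= 44<<7 -> acc=5715 shift=14
  byte[17]=0xF1 cont=1 payload=0x71=113: acc |= 113<<14 -> acc=1857107 shift=21
  byte[18]=0x0F cont=0 payload=0x0F=15: acc |= 15<<21 -> acc=33314387 shift=28 [end]
Varint 7: bytes[15:19] = D3 AC F1 0F -> value 33314387 (4 byte(s))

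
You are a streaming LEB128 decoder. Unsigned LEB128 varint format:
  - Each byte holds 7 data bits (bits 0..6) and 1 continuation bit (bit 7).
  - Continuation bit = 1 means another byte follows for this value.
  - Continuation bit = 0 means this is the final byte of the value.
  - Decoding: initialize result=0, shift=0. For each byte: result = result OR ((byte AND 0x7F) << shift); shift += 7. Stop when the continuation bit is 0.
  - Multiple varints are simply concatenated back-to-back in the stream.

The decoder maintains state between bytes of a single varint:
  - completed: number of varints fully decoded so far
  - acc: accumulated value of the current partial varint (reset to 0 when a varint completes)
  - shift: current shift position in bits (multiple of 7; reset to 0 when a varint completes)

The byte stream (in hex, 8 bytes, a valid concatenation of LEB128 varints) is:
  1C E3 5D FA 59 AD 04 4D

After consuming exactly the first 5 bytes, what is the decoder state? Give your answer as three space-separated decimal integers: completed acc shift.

Answer: 3 0 0

Derivation:
byte[0]=0x1C cont=0 payload=0x1C: varint #1 complete (value=28); reset -> completed=1 acc=0 shift=0
byte[1]=0xE3 cont=1 payload=0x63: acc |= 99<<0 -> completed=1 acc=99 shift=7
byte[2]=0x5D cont=0 payload=0x5D: varint #2 complete (value=12003); reset -> completed=2 acc=0 shift=0
byte[3]=0xFA cont=1 payload=0x7A: acc |= 122<<0 -> completed=2 acc=122 shift=7
byte[4]=0x59 cont=0 payload=0x59: varint #3 complete (value=11514); reset -> completed=3 acc=0 shift=0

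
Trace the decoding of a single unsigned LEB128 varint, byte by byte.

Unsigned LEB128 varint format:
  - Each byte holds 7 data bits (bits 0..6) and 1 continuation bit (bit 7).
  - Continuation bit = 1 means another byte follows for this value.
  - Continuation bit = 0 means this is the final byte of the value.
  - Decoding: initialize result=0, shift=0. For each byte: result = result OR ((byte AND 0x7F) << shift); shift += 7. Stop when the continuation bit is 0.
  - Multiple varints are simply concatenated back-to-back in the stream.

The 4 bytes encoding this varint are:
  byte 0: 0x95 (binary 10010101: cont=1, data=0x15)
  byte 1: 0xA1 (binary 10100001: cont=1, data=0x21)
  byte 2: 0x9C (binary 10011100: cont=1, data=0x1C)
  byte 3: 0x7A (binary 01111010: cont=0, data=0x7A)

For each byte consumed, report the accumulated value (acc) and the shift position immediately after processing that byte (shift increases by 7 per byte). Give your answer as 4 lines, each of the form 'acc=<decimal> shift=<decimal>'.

Answer: acc=21 shift=7
acc=4245 shift=14
acc=462997 shift=21
acc=256315541 shift=28

Derivation:
byte 0=0x95: payload=0x15=21, contrib = 21<<0 = 21; acc -> 21, shift -> 7
byte 1=0xA1: payload=0x21=33, contrib = 33<<7 = 4224; acc -> 4245, shift -> 14
byte 2=0x9C: payload=0x1C=28, contrib = 28<<14 = 458752; acc -> 462997, shift -> 21
byte 3=0x7A: payload=0x7A=122, contrib = 122<<21 = 255852544; acc -> 256315541, shift -> 28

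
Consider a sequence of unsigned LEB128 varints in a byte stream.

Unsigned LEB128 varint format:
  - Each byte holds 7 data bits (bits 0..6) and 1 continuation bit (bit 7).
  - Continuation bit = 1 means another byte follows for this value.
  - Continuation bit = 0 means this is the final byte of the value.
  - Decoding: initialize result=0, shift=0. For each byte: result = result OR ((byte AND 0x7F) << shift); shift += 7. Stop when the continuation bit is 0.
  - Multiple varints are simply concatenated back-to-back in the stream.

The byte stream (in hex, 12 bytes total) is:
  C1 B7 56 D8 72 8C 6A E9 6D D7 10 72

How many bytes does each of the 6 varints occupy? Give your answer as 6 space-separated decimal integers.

Answer: 3 2 2 2 2 1

Derivation:
  byte[0]=0xC1 cont=1 payload=0x41=65: acc |= 65<<0 -> acc=65 shift=7
  byte[1]=0xB7 cont=1 payload=0x37=55: acc |= 55<<7 -> acc=7105 shift=14
  byte[2]=0x56 cont=0 payload=0x56=86: acc |= 86<<14 -> acc=1416129 shift=21 [end]
Varint 1: bytes[0:3] = C1 B7 56 -> value 1416129 (3 byte(s))
  byte[3]=0xD8 cont=1 payload=0x58=88: acc |= 88<<0 -> acc=88 shift=7
  byte[4]=0x72 cont=0 payload=0x72=114: acc |= 114<<7 -> acc=14680 shift=14 [end]
Varint 2: bytes[3:5] = D8 72 -> value 14680 (2 byte(s))
  byte[5]=0x8C cont=1 payload=0x0C=12: acc |= 12<<0 -> acc=12 shift=7
  byte[6]=0x6A cont=0 payload=0x6A=106: acc |= 106<<7 -> acc=13580 shift=14 [end]
Varint 3: bytes[5:7] = 8C 6A -> value 13580 (2 byte(s))
  byte[7]=0xE9 cont=1 payload=0x69=105: acc |= 105<<0 -> acc=105 shift=7
  byte[8]=0x6D cont=0 payload=0x6D=109: acc |= 109<<7 -> acc=14057 shift=14 [end]
Varint 4: bytes[7:9] = E9 6D -> value 14057 (2 byte(s))
  byte[9]=0xD7 cont=1 payload=0x57=87: acc |= 87<<0 -> acc=87 shift=7
  byte[10]=0x10 cont=0 payload=0x10=16: acc |= 16<<7 -> acc=2135 shift=14 [end]
Varint 5: bytes[9:11] = D7 10 -> value 2135 (2 byte(s))
  byte[11]=0x72 cont=0 payload=0x72=114: acc |= 114<<0 -> acc=114 shift=7 [end]
Varint 6: bytes[11:12] = 72 -> value 114 (1 byte(s))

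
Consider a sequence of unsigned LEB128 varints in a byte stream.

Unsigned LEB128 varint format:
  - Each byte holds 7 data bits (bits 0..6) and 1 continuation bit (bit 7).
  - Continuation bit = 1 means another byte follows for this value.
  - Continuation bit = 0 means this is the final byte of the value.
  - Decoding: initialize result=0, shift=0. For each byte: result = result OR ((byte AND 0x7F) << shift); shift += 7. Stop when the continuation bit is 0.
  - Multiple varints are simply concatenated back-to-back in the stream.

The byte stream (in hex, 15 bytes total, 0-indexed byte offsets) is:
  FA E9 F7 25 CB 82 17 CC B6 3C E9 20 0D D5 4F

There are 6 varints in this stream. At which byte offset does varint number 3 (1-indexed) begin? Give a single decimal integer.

Answer: 7

Derivation:
  byte[0]=0xFA cont=1 payload=0x7A=122: acc |= 122<<0 -> acc=122 shift=7
  byte[1]=0xE9 cont=1 payload=0x69=105: acc |= 105<<7 -> acc=13562 shift=14
  byte[2]=0xF7 cont=1 payload=0x77=119: acc |= 119<<14 -> acc=1963258 shift=21
  byte[3]=0x25 cont=0 payload=0x25=37: acc |= 37<<21 -> acc=79557882 shift=28 [end]
Varint 1: bytes[0:4] = FA E9 F7 25 -> value 79557882 (4 byte(s))
  byte[4]=0xCB cont=1 payload=0x4B=75: acc |= 75<<0 -> acc=75 shift=7
  byte[5]=0x82 cont=1 payload=0x02=2: acc |= 2<<7 -> acc=331 shift=14
  byte[6]=0x17 cont=0 payload=0x17=23: acc |= 23<<14 -> acc=377163 shift=21 [end]
Varint 2: bytes[4:7] = CB 82 17 -> value 377163 (3 byte(s))
  byte[7]=0xCC cont=1 payload=0x4C=76: acc |= 76<<0 -> acc=76 shift=7
  byte[8]=0xB6 cont=1 payload=0x36=54: acc |= 54<<7 -> acc=6988 shift=14
  byte[9]=0x3C cont=0 payload=0x3C=60: acc |= 60<<14 -> acc=990028 shift=21 [end]
Varint 3: bytes[7:10] = CC B6 3C -> value 990028 (3 byte(s))
  byte[10]=0xE9 cont=1 payload=0x69=105: acc |= 105<<0 -> acc=105 shift=7
  byte[11]=0x20 cont=0 payload=0x20=32: acc |= 32<<7 -> acc=4201 shift=14 [end]
Varint 4: bytes[10:12] = E9 20 -> value 4201 (2 byte(s))
  byte[12]=0x0D cont=0 payload=0x0D=13: acc |= 13<<0 -> acc=13 shift=7 [end]
Varint 5: bytes[12:13] = 0D -> value 13 (1 byte(s))
  byte[13]=0xD5 cont=1 payload=0x55=85: acc |= 85<<0 -> acc=85 shift=7
  byte[14]=0x4F cont=0 payload=0x4F=79: acc |= 79<<7 -> acc=10197 shift=14 [end]
Varint 6: bytes[13:15] = D5 4F -> value 10197 (2 byte(s))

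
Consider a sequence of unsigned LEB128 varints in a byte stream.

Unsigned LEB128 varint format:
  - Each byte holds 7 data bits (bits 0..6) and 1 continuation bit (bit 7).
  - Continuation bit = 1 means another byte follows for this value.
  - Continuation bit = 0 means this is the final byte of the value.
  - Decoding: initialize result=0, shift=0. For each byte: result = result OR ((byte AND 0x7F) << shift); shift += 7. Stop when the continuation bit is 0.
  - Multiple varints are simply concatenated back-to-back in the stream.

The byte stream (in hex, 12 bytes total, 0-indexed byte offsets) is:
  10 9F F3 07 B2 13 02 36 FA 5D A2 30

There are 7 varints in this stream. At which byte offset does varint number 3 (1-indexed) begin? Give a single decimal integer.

  byte[0]=0x10 cont=0 payload=0x10=16: acc |= 16<<0 -> acc=16 shift=7 [end]
Varint 1: bytes[0:1] = 10 -> value 16 (1 byte(s))
  byte[1]=0x9F cont=1 payload=0x1F=31: acc |= 31<<0 -> acc=31 shift=7
  byte[2]=0xF3 cont=1 payload=0x73=115: acc |= 115<<7 -> acc=14751 shift=14
  byte[3]=0x07 cont=0 payload=0x07=7: acc |= 7<<14 -> acc=129439 shift=21 [end]
Varint 2: bytes[1:4] = 9F F3 07 -> value 129439 (3 byte(s))
  byte[4]=0xB2 cont=1 payload=0x32=50: acc |= 50<<0 -> acc=50 shift=7
  byte[5]=0x13 cont=0 payload=0x13=19: acc |= 19<<7 -> acc=2482 shift=14 [end]
Varint 3: bytes[4:6] = B2 13 -> value 2482 (2 byte(s))
  byte[6]=0x02 cont=0 payload=0x02=2: acc |= 2<<0 -> acc=2 shift=7 [end]
Varint 4: bytes[6:7] = 02 -> value 2 (1 byte(s))
  byte[7]=0x36 cont=0 payload=0x36=54: acc |= 54<<0 -> acc=54 shift=7 [end]
Varint 5: bytes[7:8] = 36 -> value 54 (1 byte(s))
  byte[8]=0xFA cont=1 payload=0x7A=122: acc |= 122<<0 -> acc=122 shift=7
  byte[9]=0x5D cont=0 payload=0x5D=93: acc |= 93<<7 -> acc=12026 shift=14 [end]
Varint 6: bytes[8:10] = FA 5D -> value 12026 (2 byte(s))
  byte[10]=0xA2 cont=1 payload=0x22=34: acc |= 34<<0 -> acc=34 shift=7
  byte[11]=0x30 cont=0 payload=0x30=48: acc |= 48<<7 -> acc=6178 shift=14 [end]
Varint 7: bytes[10:12] = A2 30 -> value 6178 (2 byte(s))

Answer: 4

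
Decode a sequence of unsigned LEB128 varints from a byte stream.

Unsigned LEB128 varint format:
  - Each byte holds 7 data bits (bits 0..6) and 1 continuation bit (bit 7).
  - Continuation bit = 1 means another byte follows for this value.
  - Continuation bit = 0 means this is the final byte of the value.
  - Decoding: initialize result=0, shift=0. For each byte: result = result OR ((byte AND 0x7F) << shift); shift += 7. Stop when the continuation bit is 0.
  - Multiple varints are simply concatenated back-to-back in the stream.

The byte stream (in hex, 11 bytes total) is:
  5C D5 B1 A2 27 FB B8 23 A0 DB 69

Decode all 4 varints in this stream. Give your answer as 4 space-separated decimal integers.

Answer: 92 82352341 580731 1732000

Derivation:
  byte[0]=0x5C cont=0 payload=0x5C=92: acc |= 92<<0 -> acc=92 shift=7 [end]
Varint 1: bytes[0:1] = 5C -> value 92 (1 byte(s))
  byte[1]=0xD5 cont=1 payload=0x55=85: acc |= 85<<0 -> acc=85 shift=7
  byte[2]=0xB1 cont=1 payload=0x31=49: acc |= 49<<7 -> acc=6357 shift=14
  byte[3]=0xA2 cont=1 payload=0x22=34: acc |= 34<<14 -> acc=563413 shift=21
  byte[4]=0x27 cont=0 payload=0x27=39: acc |= 39<<21 -> acc=82352341 shift=28 [end]
Varint 2: bytes[1:5] = D5 B1 A2 27 -> value 82352341 (4 byte(s))
  byte[5]=0xFB cont=1 payload=0x7B=123: acc |= 123<<0 -> acc=123 shift=7
  byte[6]=0xB8 cont=1 payload=0x38=56: acc |= 56<<7 -> acc=7291 shift=14
  byte[7]=0x23 cont=0 payload=0x23=35: acc |= 35<<14 -> acc=580731 shift=21 [end]
Varint 3: bytes[5:8] = FB B8 23 -> value 580731 (3 byte(s))
  byte[8]=0xA0 cont=1 payload=0x20=32: acc |= 32<<0 -> acc=32 shift=7
  byte[9]=0xDB cont=1 payload=0x5B=91: acc |= 91<<7 -> acc=11680 shift=14
  byte[10]=0x69 cont=0 payload=0x69=105: acc |= 105<<14 -> acc=1732000 shift=21 [end]
Varint 4: bytes[8:11] = A0 DB 69 -> value 1732000 (3 byte(s))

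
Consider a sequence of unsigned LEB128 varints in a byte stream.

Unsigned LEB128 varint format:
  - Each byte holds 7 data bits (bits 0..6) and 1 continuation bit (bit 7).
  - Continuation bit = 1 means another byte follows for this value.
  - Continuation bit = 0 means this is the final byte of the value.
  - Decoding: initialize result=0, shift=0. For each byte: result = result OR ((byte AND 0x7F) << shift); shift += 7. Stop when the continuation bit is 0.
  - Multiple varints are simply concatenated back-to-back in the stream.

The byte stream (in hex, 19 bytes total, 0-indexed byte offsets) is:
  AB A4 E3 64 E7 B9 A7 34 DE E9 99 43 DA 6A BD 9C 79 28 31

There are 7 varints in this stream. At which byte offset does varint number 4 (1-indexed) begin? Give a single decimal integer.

  byte[0]=0xAB cont=1 payload=0x2B=43: acc |= 43<<0 -> acc=43 shift=7
  byte[1]=0xA4 cont=1 payload=0x24=36: acc |= 36<<7 -> acc=4651 shift=14
  byte[2]=0xE3 cont=1 payload=0x63=99: acc |= 99<<14 -> acc=1626667 shift=21
  byte[3]=0x64 cont=0 payload=0x64=100: acc |= 100<<21 -> acc=211341867 shift=28 [end]
Varint 1: bytes[0:4] = AB A4 E3 64 -> value 211341867 (4 byte(s))
  byte[4]=0xE7 cont=1 payload=0x67=103: acc |= 103<<0 -> acc=103 shift=7
  byte[5]=0xB9 cont=1 payload=0x39=57: acc |= 57<<7 -> acc=7399 shift=14
  byte[6]=0xA7 cont=1 payload=0x27=39: acc |= 39<<14 -> acc=646375 shift=21
  byte[7]=0x34 cont=0 payload=0x34=52: acc |= 52<<21 -> acc=109698279 shift=28 [end]
Varint 2: bytes[4:8] = E7 B9 A7 34 -> value 109698279 (4 byte(s))
  byte[8]=0xDE cont=1 payload=0x5E=94: acc |= 94<<0 -> acc=94 shift=7
  byte[9]=0xE9 cont=1 payload=0x69=105: acc |= 105<<7 -> acc=13534 shift=14
  byte[10]=0x99 cont=1 payload=0x19=25: acc |= 25<<14 -> acc=423134 shift=21
  byte[11]=0x43 cont=0 payload=0x43=67: acc |= 67<<21 -> acc=140932318 shift=28 [end]
Varint 3: bytes[8:12] = DE E9 99 43 -> value 140932318 (4 byte(s))
  byte[12]=0xDA cont=1 payload=0x5A=90: acc |= 90<<0 -> acc=90 shift=7
  byte[13]=0x6A cont=0 payload=0x6A=106: acc |= 106<<7 -> acc=13658 shift=14 [end]
Varint 4: bytes[12:14] = DA 6A -> value 13658 (2 byte(s))
  byte[14]=0xBD cont=1 payload=0x3D=61: acc |= 61<<0 -> acc=61 shift=7
  byte[15]=0x9C cont=1 payload=0x1C=28: acc |= 28<<7 -> acc=3645 shift=14
  byte[16]=0x79 cont=0 payload=0x79=121: acc |= 121<<14 -> acc=1986109 shift=21 [end]
Varint 5: bytes[14:17] = BD 9C 79 -> value 1986109 (3 byte(s))
  byte[17]=0x28 cont=0 payload=0x28=40: acc |= 40<<0 -> acc=40 shift=7 [end]
Varint 6: bytes[17:18] = 28 -> value 40 (1 byte(s))
  byte[18]=0x31 cont=0 payload=0x31=49: acc |= 49<<0 -> acc=49 shift=7 [end]
Varint 7: bytes[18:19] = 31 -> value 49 (1 byte(s))

Answer: 12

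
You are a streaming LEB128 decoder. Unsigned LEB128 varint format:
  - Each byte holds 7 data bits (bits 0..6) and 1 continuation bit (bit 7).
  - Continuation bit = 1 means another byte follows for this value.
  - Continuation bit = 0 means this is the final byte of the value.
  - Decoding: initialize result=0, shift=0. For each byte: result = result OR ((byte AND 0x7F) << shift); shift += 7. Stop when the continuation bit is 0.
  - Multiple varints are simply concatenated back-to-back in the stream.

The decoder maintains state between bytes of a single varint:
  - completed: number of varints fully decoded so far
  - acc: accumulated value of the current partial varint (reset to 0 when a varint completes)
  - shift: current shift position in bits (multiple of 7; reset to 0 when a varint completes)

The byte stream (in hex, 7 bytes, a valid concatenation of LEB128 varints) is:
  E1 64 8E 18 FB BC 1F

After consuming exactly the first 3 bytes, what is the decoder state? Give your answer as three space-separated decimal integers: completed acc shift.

Answer: 1 14 7

Derivation:
byte[0]=0xE1 cont=1 payload=0x61: acc |= 97<<0 -> completed=0 acc=97 shift=7
byte[1]=0x64 cont=0 payload=0x64: varint #1 complete (value=12897); reset -> completed=1 acc=0 shift=0
byte[2]=0x8E cont=1 payload=0x0E: acc |= 14<<0 -> completed=1 acc=14 shift=7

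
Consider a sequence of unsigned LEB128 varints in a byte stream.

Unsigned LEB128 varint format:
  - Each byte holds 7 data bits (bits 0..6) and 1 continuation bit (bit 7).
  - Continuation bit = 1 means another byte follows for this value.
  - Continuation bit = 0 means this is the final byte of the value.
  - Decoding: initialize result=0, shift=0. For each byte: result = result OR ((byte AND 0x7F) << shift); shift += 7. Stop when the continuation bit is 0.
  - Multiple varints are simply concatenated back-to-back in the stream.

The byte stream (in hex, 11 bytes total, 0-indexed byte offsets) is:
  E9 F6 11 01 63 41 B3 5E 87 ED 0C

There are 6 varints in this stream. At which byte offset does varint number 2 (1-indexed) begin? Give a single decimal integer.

  byte[0]=0xE9 cont=1 payload=0x69=105: acc |= 105<<0 -> acc=105 shift=7
  byte[1]=0xF6 cont=1 payload=0x76=118: acc |= 118<<7 -> acc=15209 shift=14
  byte[2]=0x11 cont=0 payload=0x11=17: acc |= 17<<14 -> acc=293737 shift=21 [end]
Varint 1: bytes[0:3] = E9 F6 11 -> value 293737 (3 byte(s))
  byte[3]=0x01 cont=0 payload=0x01=1: acc |= 1<<0 -> acc=1 shift=7 [end]
Varint 2: bytes[3:4] = 01 -> value 1 (1 byte(s))
  byte[4]=0x63 cont=0 payload=0x63=99: acc |= 99<<0 -> acc=99 shift=7 [end]
Varint 3: bytes[4:5] = 63 -> value 99 (1 byte(s))
  byte[5]=0x41 cont=0 payload=0x41=65: acc |= 65<<0 -> acc=65 shift=7 [end]
Varint 4: bytes[5:6] = 41 -> value 65 (1 byte(s))
  byte[6]=0xB3 cont=1 payload=0x33=51: acc |= 51<<0 -> acc=51 shift=7
  byte[7]=0x5E cont=0 payload=0x5E=94: acc |= 94<<7 -> acc=12083 shift=14 [end]
Varint 5: bytes[6:8] = B3 5E -> value 12083 (2 byte(s))
  byte[8]=0x87 cont=1 payload=0x07=7: acc |= 7<<0 -> acc=7 shift=7
  byte[9]=0xED cont=1 payload=0x6D=109: acc |= 109<<7 -> acc=13959 shift=14
  byte[10]=0x0C cont=0 payload=0x0C=12: acc |= 12<<14 -> acc=210567 shift=21 [end]
Varint 6: bytes[8:11] = 87 ED 0C -> value 210567 (3 byte(s))

Answer: 3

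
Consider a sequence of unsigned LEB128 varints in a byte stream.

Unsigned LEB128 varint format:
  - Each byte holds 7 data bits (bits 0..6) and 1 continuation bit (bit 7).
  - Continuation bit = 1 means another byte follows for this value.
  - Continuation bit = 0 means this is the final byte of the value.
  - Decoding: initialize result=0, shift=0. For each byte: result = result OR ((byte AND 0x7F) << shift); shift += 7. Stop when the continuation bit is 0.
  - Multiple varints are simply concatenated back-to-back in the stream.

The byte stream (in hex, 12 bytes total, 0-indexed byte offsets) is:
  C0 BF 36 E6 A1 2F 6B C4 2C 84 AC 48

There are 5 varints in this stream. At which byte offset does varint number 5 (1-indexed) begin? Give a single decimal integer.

Answer: 9

Derivation:
  byte[0]=0xC0 cont=1 payload=0x40=64: acc |= 64<<0 -> acc=64 shift=7
  byte[1]=0xBF cont=1 payload=0x3F=63: acc |= 63<<7 -> acc=8128 shift=14
  byte[2]=0x36 cont=0 payload=0x36=54: acc |= 54<<14 -> acc=892864 shift=21 [end]
Varint 1: bytes[0:3] = C0 BF 36 -> value 892864 (3 byte(s))
  byte[3]=0xE6 cont=1 payload=0x66=102: acc |= 102<<0 -> acc=102 shift=7
  byte[4]=0xA1 cont=1 payload=0x21=33: acc |= 33<<7 -> acc=4326 shift=14
  byte[5]=0x2F cont=0 payload=0x2F=47: acc |= 47<<14 -> acc=774374 shift=21 [end]
Varint 2: bytes[3:6] = E6 A1 2F -> value 774374 (3 byte(s))
  byte[6]=0x6B cont=0 payload=0x6B=107: acc |= 107<<0 -> acc=107 shift=7 [end]
Varint 3: bytes[6:7] = 6B -> value 107 (1 byte(s))
  byte[7]=0xC4 cont=1 payload=0x44=68: acc |= 68<<0 -> acc=68 shift=7
  byte[8]=0x2C cont=0 payload=0x2C=44: acc |= 44<<7 -> acc=5700 shift=14 [end]
Varint 4: bytes[7:9] = C4 2C -> value 5700 (2 byte(s))
  byte[9]=0x84 cont=1 payload=0x04=4: acc |= 4<<0 -> acc=4 shift=7
  byte[10]=0xAC cont=1 payload=0x2C=44: acc |= 44<<7 -> acc=5636 shift=14
  byte[11]=0x48 cont=0 payload=0x48=72: acc |= 72<<14 -> acc=1185284 shift=21 [end]
Varint 5: bytes[9:12] = 84 AC 48 -> value 1185284 (3 byte(s))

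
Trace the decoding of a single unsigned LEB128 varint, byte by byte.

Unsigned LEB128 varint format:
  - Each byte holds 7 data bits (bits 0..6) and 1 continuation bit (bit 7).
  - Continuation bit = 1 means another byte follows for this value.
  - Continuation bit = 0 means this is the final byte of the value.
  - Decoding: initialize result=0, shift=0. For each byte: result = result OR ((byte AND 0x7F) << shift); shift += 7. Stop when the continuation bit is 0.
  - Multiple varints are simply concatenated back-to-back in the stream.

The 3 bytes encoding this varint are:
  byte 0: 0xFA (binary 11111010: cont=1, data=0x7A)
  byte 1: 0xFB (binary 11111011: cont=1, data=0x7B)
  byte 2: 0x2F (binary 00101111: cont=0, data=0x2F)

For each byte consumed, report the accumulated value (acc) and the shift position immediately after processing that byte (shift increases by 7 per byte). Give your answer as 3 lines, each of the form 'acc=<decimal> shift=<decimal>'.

byte 0=0xFA: payload=0x7A=122, contrib = 122<<0 = 122; acc -> 122, shift -> 7
byte 1=0xFB: payload=0x7B=123, contrib = 123<<7 = 15744; acc -> 15866, shift -> 14
byte 2=0x2F: payload=0x2F=47, contrib = 47<<14 = 770048; acc -> 785914, shift -> 21

Answer: acc=122 shift=7
acc=15866 shift=14
acc=785914 shift=21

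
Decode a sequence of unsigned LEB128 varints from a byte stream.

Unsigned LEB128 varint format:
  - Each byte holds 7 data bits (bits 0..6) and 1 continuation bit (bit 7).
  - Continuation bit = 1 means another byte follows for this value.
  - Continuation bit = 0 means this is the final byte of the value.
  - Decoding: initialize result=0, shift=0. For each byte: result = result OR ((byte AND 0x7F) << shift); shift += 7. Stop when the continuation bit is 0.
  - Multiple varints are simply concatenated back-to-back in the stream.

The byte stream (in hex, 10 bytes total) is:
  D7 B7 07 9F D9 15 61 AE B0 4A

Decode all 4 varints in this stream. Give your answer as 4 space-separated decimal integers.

Answer: 121815 355487 97 1218606

Derivation:
  byte[0]=0xD7 cont=1 payload=0x57=87: acc |= 87<<0 -> acc=87 shift=7
  byte[1]=0xB7 cont=1 payload=0x37=55: acc |= 55<<7 -> acc=7127 shift=14
  byte[2]=0x07 cont=0 payload=0x07=7: acc |= 7<<14 -> acc=121815 shift=21 [end]
Varint 1: bytes[0:3] = D7 B7 07 -> value 121815 (3 byte(s))
  byte[3]=0x9F cont=1 payload=0x1F=31: acc |= 31<<0 -> acc=31 shift=7
  byte[4]=0xD9 cont=1 payload=0x59=89: acc |= 89<<7 -> acc=11423 shift=14
  byte[5]=0x15 cont=0 payload=0x15=21: acc |= 21<<14 -> acc=355487 shift=21 [end]
Varint 2: bytes[3:6] = 9F D9 15 -> value 355487 (3 byte(s))
  byte[6]=0x61 cont=0 payload=0x61=97: acc |= 97<<0 -> acc=97 shift=7 [end]
Varint 3: bytes[6:7] = 61 -> value 97 (1 byte(s))
  byte[7]=0xAE cont=1 payload=0x2E=46: acc |= 46<<0 -> acc=46 shift=7
  byte[8]=0xB0 cont=1 payload=0x30=48: acc |= 48<<7 -> acc=6190 shift=14
  byte[9]=0x4A cont=0 payload=0x4A=74: acc |= 74<<14 -> acc=1218606 shift=21 [end]
Varint 4: bytes[7:10] = AE B0 4A -> value 1218606 (3 byte(s))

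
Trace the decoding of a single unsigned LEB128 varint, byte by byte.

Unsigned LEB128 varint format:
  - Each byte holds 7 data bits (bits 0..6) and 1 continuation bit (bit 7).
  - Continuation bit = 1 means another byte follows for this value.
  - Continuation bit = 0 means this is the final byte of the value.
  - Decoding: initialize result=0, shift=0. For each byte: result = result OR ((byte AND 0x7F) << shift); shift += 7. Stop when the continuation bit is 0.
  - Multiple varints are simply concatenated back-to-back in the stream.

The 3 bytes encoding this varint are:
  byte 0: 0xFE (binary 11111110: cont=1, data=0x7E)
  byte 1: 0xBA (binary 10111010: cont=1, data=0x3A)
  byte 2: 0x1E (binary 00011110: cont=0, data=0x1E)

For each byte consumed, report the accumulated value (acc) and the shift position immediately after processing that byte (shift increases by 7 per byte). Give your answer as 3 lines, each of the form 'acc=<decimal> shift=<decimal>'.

byte 0=0xFE: payload=0x7E=126, contrib = 126<<0 = 126; acc -> 126, shift -> 7
byte 1=0xBA: payload=0x3A=58, contrib = 58<<7 = 7424; acc -> 7550, shift -> 14
byte 2=0x1E: payload=0x1E=30, contrib = 30<<14 = 491520; acc -> 499070, shift -> 21

Answer: acc=126 shift=7
acc=7550 shift=14
acc=499070 shift=21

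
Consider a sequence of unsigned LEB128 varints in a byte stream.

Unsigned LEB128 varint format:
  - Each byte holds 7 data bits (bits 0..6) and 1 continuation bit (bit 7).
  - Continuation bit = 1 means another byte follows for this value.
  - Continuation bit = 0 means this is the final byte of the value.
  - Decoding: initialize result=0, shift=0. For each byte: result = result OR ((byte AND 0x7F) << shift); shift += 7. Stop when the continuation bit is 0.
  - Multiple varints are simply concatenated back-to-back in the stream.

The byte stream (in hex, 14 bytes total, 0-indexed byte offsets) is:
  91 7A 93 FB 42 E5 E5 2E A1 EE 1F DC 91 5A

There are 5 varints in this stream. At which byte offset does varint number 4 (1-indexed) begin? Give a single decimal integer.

Answer: 8

Derivation:
  byte[0]=0x91 cont=1 payload=0x11=17: acc |= 17<<0 -> acc=17 shift=7
  byte[1]=0x7A cont=0 payload=0x7A=122: acc |= 122<<7 -> acc=15633 shift=14 [end]
Varint 1: bytes[0:2] = 91 7A -> value 15633 (2 byte(s))
  byte[2]=0x93 cont=1 payload=0x13=19: acc |= 19<<0 -> acc=19 shift=7
  byte[3]=0xFB cont=1 payload=0x7B=123: acc |= 123<<7 -> acc=15763 shift=14
  byte[4]=0x42 cont=0 payload=0x42=66: acc |= 66<<14 -> acc=1097107 shift=21 [end]
Varint 2: bytes[2:5] = 93 FB 42 -> value 1097107 (3 byte(s))
  byte[5]=0xE5 cont=1 payload=0x65=101: acc |= 101<<0 -> acc=101 shift=7
  byte[6]=0xE5 cont=1 payload=0x65=101: acc |= 101<<7 -> acc=13029 shift=14
  byte[7]=0x2E cont=0 payload=0x2E=46: acc |= 46<<14 -> acc=766693 shift=21 [end]
Varint 3: bytes[5:8] = E5 E5 2E -> value 766693 (3 byte(s))
  byte[8]=0xA1 cont=1 payload=0x21=33: acc |= 33<<0 -> acc=33 shift=7
  byte[9]=0xEE cont=1 payload=0x6E=110: acc |= 110<<7 -> acc=14113 shift=14
  byte[10]=0x1F cont=0 payload=0x1F=31: acc |= 31<<14 -> acc=522017 shift=21 [end]
Varint 4: bytes[8:11] = A1 EE 1F -> value 522017 (3 byte(s))
  byte[11]=0xDC cont=1 payload=0x5C=92: acc |= 92<<0 -> acc=92 shift=7
  byte[12]=0x91 cont=1 payload=0x11=17: acc |= 17<<7 -> acc=2268 shift=14
  byte[13]=0x5A cont=0 payload=0x5A=90: acc |= 90<<14 -> acc=1476828 shift=21 [end]
Varint 5: bytes[11:14] = DC 91 5A -> value 1476828 (3 byte(s))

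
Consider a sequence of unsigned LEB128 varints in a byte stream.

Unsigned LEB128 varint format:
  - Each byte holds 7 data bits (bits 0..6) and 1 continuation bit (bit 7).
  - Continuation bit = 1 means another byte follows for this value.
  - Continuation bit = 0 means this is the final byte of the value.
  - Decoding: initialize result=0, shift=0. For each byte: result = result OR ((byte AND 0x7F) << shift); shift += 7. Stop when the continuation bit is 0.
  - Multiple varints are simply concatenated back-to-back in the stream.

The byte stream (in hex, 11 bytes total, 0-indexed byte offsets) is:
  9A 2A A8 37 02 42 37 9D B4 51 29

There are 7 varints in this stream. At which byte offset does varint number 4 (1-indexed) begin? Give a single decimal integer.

Answer: 5

Derivation:
  byte[0]=0x9A cont=1 payload=0x1A=26: acc |= 26<<0 -> acc=26 shift=7
  byte[1]=0x2A cont=0 payload=0x2A=42: acc |= 42<<7 -> acc=5402 shift=14 [end]
Varint 1: bytes[0:2] = 9A 2A -> value 5402 (2 byte(s))
  byte[2]=0xA8 cont=1 payload=0x28=40: acc |= 40<<0 -> acc=40 shift=7
  byte[3]=0x37 cont=0 payload=0x37=55: acc |= 55<<7 -> acc=7080 shift=14 [end]
Varint 2: bytes[2:4] = A8 37 -> value 7080 (2 byte(s))
  byte[4]=0x02 cont=0 payload=0x02=2: acc |= 2<<0 -> acc=2 shift=7 [end]
Varint 3: bytes[4:5] = 02 -> value 2 (1 byte(s))
  byte[5]=0x42 cont=0 payload=0x42=66: acc |= 66<<0 -> acc=66 shift=7 [end]
Varint 4: bytes[5:6] = 42 -> value 66 (1 byte(s))
  byte[6]=0x37 cont=0 payload=0x37=55: acc |= 55<<0 -> acc=55 shift=7 [end]
Varint 5: bytes[6:7] = 37 -> value 55 (1 byte(s))
  byte[7]=0x9D cont=1 payload=0x1D=29: acc |= 29<<0 -> acc=29 shift=7
  byte[8]=0xB4 cont=1 payload=0x34=52: acc |= 52<<7 -> acc=6685 shift=14
  byte[9]=0x51 cont=0 payload=0x51=81: acc |= 81<<14 -> acc=1333789 shift=21 [end]
Varint 6: bytes[7:10] = 9D B4 51 -> value 1333789 (3 byte(s))
  byte[10]=0x29 cont=0 payload=0x29=41: acc |= 41<<0 -> acc=41 shift=7 [end]
Varint 7: bytes[10:11] = 29 -> value 41 (1 byte(s))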